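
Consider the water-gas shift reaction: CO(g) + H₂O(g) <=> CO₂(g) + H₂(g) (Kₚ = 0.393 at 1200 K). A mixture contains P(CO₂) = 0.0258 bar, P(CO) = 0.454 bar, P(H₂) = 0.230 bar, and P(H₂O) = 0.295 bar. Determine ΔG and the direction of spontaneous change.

ΔG = -21.8 kJ/mol; the forward reaction is spontaneous

Qₚ = P(CO₂)·P(H₂) / (P(CO)·P(H₂O)) = (0.0258)·(0.230) / ((0.454)·(0.295)) = 0.0443
ΔG = RT ln(Qₚ/Kₚ) = (8.314 J mol⁻¹ K⁻¹)(1200 K) × ln(0.0443/0.393)
   = (9.977 kJ/mol)(-2.183) = -21.8 kJ/mol
ΔG < 0, so the forward reaction is spontaneous (proceeds forward).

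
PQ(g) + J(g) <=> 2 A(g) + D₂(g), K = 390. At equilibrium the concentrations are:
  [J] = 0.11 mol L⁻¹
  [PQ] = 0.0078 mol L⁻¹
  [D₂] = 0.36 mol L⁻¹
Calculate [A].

At equilibrium, K = [A]²·[D₂] / ([PQ]·[J]) = 390.
([A])²·(0.36) / ((0.0078)·(0.11)) = 390
[A]² = 0.929 ⇒ [A] = 0.96 mol L⁻¹

[A] = 0.96 mol L⁻¹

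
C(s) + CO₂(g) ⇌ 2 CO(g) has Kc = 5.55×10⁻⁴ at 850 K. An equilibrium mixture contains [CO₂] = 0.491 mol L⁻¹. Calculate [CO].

(C is a pure solid — omitted from Kc.)
At equilibrium, Kc = [CO]² / [CO₂] = 5.55×10⁻⁴.
([CO])² / (0.491) = 5.55×10⁻⁴
[CO]² = 2.73×10⁻⁴ ⇒ [CO] = 0.0165 mol L⁻¹

[CO] = 0.0165 mol L⁻¹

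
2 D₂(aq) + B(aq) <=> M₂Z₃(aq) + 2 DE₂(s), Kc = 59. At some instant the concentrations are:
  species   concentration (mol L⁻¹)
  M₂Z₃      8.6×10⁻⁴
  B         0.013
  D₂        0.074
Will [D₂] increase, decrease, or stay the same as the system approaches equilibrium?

(DE₂ is a pure solid — omitted from Qc.)
Qc = [M₂Z₃] / ([D₂]²·[B]) = (8.6×10⁻⁴) / ((0.074)²·(0.013)) = 12
Qc = 12 < Kc = 59: net forward reaction.
D₂ is a reactant, so it decreases.

decrease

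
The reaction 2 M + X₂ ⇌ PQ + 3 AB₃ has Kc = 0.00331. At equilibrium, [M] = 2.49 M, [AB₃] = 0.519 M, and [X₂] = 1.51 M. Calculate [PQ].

[PQ] = 0.222 M

At equilibrium, Kc = [PQ]·[AB₃]³ / ([M]²·[X₂]) = 0.00331.
([PQ])·(0.519)³ / ((2.49)²·(1.51)) = 0.00331
[PQ] = 0.222 M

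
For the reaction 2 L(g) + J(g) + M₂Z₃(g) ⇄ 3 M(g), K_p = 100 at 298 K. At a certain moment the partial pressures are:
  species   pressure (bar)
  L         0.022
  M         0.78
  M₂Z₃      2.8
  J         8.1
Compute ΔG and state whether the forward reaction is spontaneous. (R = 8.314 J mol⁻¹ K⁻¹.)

ΔG = -2.08 kJ/mol; the forward reaction is spontaneous

Q_p = P(M)³ / (P(L)²·P(J)·P(M₂Z₃)) = (0.78)³ / ((0.022)²·(8.1)·(2.8)) = 43.2
ΔG = RT ln(Q_p/K_p) = (8.314 J mol⁻¹ K⁻¹)(298 K) × ln(43.2/100)
   = (2.478 kJ/mol)(-0.8393) = -2.08 kJ/mol
ΔG < 0, so the forward reaction is spontaneous (proceeds forward).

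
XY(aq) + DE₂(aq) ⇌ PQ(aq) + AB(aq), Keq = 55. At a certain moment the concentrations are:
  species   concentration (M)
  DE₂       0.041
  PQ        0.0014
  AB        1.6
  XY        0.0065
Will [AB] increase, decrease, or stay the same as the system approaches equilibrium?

increase

Q = [PQ]·[AB] / ([XY]·[DE₂]) = (0.0014)·(1.6) / ((0.0065)·(0.041)) = 8.4
Q = 8.4 < Keq = 55: net forward reaction.
AB is a product, so it increases.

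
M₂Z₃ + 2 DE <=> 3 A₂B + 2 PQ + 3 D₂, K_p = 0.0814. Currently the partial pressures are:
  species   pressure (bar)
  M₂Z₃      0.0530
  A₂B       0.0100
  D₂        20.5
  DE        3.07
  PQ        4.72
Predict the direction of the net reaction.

toward reactants

Q_p = P(A₂B)³·P(PQ)²·P(D₂)³ / (P(M₂Z₃)·P(DE)²) = (0.0100)³·(4.72)²·(20.5)³ / ((0.0530)·(3.07)²) = 0.384
Q_p = 0.384 > K_p = 0.0814, so the reverse reaction proceeds.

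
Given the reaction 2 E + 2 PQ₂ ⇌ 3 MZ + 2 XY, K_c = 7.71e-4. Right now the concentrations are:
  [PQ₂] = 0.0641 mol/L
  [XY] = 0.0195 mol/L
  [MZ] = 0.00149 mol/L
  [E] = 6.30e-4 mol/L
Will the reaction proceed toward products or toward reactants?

neither direction; the system is at equilibrium

Q_c = [MZ]³·[XY]² / ([E]²·[PQ₂]²) = (0.00149)³·(0.0195)² / ((6.30e-4)²·(0.0641)²) = 7.71e-4
Q_c = 7.71e-4 = K_c, so the system is already at equilibrium.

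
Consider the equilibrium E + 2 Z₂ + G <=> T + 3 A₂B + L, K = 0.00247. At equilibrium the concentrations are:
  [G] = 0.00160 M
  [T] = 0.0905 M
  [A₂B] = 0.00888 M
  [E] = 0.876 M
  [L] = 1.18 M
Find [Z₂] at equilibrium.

[Z₂] = 0.147 M

At equilibrium, K = [T]·[A₂B]³·[L] / ([E]·[Z₂]²·[G]) = 0.00247.
(0.0905)·(0.00888)³·(1.18) / ((0.876)·([Z₂])²·(0.00160)) = 0.00247
[Z₂]² = 0.0216 ⇒ [Z₂] = 0.147 M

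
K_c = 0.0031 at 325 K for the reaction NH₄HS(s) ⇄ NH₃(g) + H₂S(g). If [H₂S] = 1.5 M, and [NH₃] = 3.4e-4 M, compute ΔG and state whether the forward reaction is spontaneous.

(NH₄HS is a pure solid — omitted from Q_c.)
Q_c = [NH₃]·[H₂S] = (3.4e-4)·(1.5) = 5.10e-4
ΔG = RT ln(Q_c/K_c) = (8.314 J mol⁻¹ K⁻¹)(325 K) × ln(5.10e-4/0.0031)
   = (2.702 kJ/mol)(-1.805) = -4.88 kJ/mol
ΔG < 0, so the forward reaction is spontaneous (proceeds forward).

ΔG = -4.88 kJ/mol; the forward reaction is spontaneous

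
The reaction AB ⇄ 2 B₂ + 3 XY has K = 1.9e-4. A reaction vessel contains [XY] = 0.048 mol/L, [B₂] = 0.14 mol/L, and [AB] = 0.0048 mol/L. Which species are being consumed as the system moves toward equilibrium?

Q = [B₂]²·[XY]³ / [AB] = (0.14)²·(0.048)³ / (0.0048) = 4.5e-4
Q = 4.5e-4 > K = 1.9e-4: net reverse reaction.

B₂, XY (products)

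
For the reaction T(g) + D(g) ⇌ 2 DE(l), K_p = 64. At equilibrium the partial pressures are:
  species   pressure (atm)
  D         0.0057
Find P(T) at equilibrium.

P(T) = 2.7 atm

(DE is a pure liquid — omitted from K_p.)
At equilibrium, K_p = 1 / (P(T)·P(D)) = 64.
1 / ((P(T))·(0.0057)) = 64
P(T) = 2.74 = 2.7 atm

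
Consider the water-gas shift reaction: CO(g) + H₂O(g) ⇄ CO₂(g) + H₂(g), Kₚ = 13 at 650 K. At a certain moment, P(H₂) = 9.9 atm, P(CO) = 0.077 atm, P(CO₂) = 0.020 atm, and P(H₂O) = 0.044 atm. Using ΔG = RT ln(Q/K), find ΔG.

ΔG = 8.12 kJ/mol

Qₚ = P(CO₂)·P(H₂) / (P(CO)·P(H₂O)) = (0.020)·(9.9) / ((0.077)·(0.044)) = 58.4
ΔG = RT ln(Qₚ/Kₚ) = (8.314 J mol⁻¹ K⁻¹)(650 K) × ln(58.4/13)
   = (5.404 kJ/mol)(1.502) = 8.12 kJ/mol
ΔG > 0, so the forward reaction is non-spontaneous (proceeds in reverse).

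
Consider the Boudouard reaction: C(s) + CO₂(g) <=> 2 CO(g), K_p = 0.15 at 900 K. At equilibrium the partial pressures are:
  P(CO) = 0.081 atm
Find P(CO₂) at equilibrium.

(C is a pure solid — omitted from K_p.)
At equilibrium, K_p = P(CO)² / P(CO₂) = 0.15.
(0.081)² / (P(CO₂)) = 0.15
P(CO₂) = 0.0437 = 0.044 atm

P(CO₂) = 0.044 atm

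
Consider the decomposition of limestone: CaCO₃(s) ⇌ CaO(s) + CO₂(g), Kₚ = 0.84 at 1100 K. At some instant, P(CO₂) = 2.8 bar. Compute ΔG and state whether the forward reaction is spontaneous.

(CaCO₃, CaO are pure solids — omitted from Qₚ.)
Qₚ = P(CO₂) = 2.80
ΔG = RT ln(Qₚ/Kₚ) = (8.314 J mol⁻¹ K⁻¹)(1100 K) × ln(2.80/0.84)
   = (9.145 kJ/mol)(1.204) = 11.0 kJ/mol
ΔG > 0, so the forward reaction is non-spontaneous (proceeds in reverse).

ΔG = 11.0 kJ/mol; the forward reaction is non-spontaneous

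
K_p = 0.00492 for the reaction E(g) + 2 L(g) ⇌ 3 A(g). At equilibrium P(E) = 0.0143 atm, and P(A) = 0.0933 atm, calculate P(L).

P(L) = 3.40 atm

At equilibrium, K_p = P(A)³ / (P(E)·P(L)²) = 0.00492.
(0.0933)³ / ((0.0143)·(P(L))²) = 0.00492
P(L)² = 11.5 ⇒ P(L) = 3.40 atm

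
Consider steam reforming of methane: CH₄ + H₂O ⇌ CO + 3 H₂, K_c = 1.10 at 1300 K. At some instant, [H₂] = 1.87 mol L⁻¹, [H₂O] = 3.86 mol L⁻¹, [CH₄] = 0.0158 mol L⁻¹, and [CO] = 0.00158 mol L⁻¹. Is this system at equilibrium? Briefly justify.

no; Q < K, reaction proceeds forward

Q_c = [CO]·[H₂]³ / ([CH₄]·[H₂O]) = (0.00158)·(1.87)³ / ((0.0158)·(3.86)) = 0.169
Q_c = 0.169 < K_c = 1.10: net forward reaction.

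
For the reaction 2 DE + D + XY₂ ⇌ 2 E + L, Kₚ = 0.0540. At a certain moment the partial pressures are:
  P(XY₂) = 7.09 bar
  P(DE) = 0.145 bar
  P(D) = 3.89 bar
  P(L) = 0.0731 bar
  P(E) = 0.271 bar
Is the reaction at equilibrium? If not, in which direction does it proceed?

to the right

Qₚ = P(E)²·P(L) / (P(DE)²·P(D)·P(XY₂)) = (0.271)²·(0.0731) / ((0.145)²·(3.89)·(7.09)) = 0.00926
Qₚ = 0.00926 < Kₚ = 0.0540, so the forward reaction proceeds.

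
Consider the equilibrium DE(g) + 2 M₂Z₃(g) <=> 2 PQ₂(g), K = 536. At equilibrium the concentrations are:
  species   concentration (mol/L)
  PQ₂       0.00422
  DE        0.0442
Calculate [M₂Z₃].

[M₂Z₃] = 8.67×10⁻⁴ mol/L

At equilibrium, K = [PQ₂]² / ([DE]·[M₂Z₃]²) = 536.
(0.00422)² / ((0.0442)·([M₂Z₃])²) = 536
[M₂Z₃]² = 7.52×10⁻⁷ ⇒ [M₂Z₃] = 8.67×10⁻⁴ mol/L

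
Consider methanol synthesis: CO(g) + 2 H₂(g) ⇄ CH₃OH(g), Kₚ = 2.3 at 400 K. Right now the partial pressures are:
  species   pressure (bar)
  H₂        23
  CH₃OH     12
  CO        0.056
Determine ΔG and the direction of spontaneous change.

Qₚ = P(CH₃OH) / (P(CO)·P(H₂)²) = (12) / ((0.056)·(23)²) = 0.405
ΔG = RT ln(Qₚ/Kₚ) = (8.314 J mol⁻¹ K⁻¹)(400 K) × ln(0.405/2.3)
   = (3.326 kJ/mol)(-1.737) = -5.78 kJ/mol
ΔG < 0, so the forward reaction is spontaneous (proceeds forward).

ΔG = -5.78 kJ/mol; the forward reaction is spontaneous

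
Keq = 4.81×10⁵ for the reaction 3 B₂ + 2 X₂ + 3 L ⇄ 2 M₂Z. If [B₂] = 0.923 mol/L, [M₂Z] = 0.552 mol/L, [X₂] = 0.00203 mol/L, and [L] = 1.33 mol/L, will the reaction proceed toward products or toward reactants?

Q = [M₂Z]² / ([B₂]³·[X₂]²·[L]³) = (0.552)² / ((0.923)³·(0.00203)²·(1.33)³) = 40000
Q = 40000 < Keq = 4.81×10⁵, so the forward reaction proceeds.

to the right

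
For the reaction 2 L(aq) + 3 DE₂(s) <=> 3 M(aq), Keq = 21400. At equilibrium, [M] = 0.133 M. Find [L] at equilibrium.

[L] = 3.32×10⁻⁴ M

(DE₂ is a pure solid — omitted from Keq.)
At equilibrium, Keq = [M]³ / [L]² = 21400.
(0.133)³ / ([L])² = 21400
[L]² = 1.10×10⁻⁷ ⇒ [L] = 3.32×10⁻⁴ M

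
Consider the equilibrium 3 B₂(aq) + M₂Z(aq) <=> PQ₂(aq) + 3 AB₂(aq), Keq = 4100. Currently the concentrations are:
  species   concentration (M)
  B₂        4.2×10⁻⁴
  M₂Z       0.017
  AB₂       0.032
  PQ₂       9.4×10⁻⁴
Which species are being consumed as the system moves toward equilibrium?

PQ₂, AB₂ (products)

Q = [PQ₂]·[AB₂]³ / ([B₂]³·[M₂Z]) = (9.4×10⁻⁴)·(0.032)³ / ((4.2×10⁻⁴)³·(0.017)) = 24000
Q = 24000 > Keq = 4100: net reverse reaction.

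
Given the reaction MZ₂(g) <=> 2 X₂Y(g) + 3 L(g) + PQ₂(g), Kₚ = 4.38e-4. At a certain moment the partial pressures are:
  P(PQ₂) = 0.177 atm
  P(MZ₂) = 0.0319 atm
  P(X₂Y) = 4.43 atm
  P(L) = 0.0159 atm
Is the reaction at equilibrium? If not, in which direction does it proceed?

neither direction; the system is at equilibrium

Qₚ = P(X₂Y)²·P(L)³·P(PQ₂) / P(MZ₂) = (4.43)²·(0.0159)³·(0.177) / (0.0319) = 4.38e-4
Qₚ = 4.38e-4 = Kₚ, so the system is already at equilibrium.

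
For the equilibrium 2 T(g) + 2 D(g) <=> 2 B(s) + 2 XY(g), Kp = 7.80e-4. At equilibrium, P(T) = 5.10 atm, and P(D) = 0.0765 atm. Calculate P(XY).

P(XY) = 0.0109 atm

(B is a pure solid — omitted from Kp.)
At equilibrium, Kp = P(XY)² / (P(T)²·P(D)²) = 7.80e-4.
(P(XY))² / ((5.10)²·(0.0765)²) = 7.80e-4
P(XY)² = 1.19e-4 ⇒ P(XY) = 0.0109 atm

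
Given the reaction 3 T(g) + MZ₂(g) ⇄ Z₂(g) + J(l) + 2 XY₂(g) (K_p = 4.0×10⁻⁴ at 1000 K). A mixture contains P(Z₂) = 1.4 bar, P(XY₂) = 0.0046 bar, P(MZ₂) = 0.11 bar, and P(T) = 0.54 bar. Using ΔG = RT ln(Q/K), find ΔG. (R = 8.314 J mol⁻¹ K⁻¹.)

ΔG = 12.1 kJ/mol

(J is a pure liquid — omitted from Q_p.)
Q_p = P(Z₂)·P(XY₂)² / (P(T)³·P(MZ₂)) = (1.4)·(0.0046)² / ((0.54)³·(0.11)) = 0.00171
ΔG = RT ln(Q_p/K_p) = (8.314 J mol⁻¹ K⁻¹)(1000 K) × ln(0.00171/4.0×10⁻⁴)
   = (8.314 kJ/mol)(1.453) = 12.1 kJ/mol
ΔG > 0, so the forward reaction is non-spontaneous (proceeds in reverse).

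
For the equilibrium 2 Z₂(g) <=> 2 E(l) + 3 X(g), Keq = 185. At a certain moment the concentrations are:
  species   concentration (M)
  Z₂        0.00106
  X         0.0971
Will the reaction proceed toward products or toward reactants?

(E is a pure liquid — omitted from Q.)
Q = [X]³ / [Z₂]² = (0.0971)³ / (0.00106)² = 815
Q = 815 > Keq = 185, so the reverse reaction proceeds.

to the left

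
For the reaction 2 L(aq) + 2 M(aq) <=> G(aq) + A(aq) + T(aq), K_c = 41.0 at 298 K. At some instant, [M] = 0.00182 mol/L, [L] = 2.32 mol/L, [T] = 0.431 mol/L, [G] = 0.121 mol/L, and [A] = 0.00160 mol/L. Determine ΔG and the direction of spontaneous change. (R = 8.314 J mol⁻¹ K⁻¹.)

Q_c = [G]·[A]·[T] / ([L]²·[M]²) = (0.121)·(0.00160)·(0.431) / ((2.32)²·(0.00182)²) = 4.68
ΔG = RT ln(Q_c/K_c) = (8.314 J mol⁻¹ K⁻¹)(298 K) × ln(4.68/41.0)
   = (2.478 kJ/mol)(-2.170) = -5.38 kJ/mol
ΔG < 0, so the forward reaction is spontaneous (proceeds forward).

ΔG = -5.38 kJ/mol; the forward reaction is spontaneous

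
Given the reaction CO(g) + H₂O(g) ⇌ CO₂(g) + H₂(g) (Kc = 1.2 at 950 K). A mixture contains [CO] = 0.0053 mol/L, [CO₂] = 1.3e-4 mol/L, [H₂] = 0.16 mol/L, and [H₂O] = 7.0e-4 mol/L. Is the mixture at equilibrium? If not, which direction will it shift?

no; Q > K, reaction proceeds in reverse

Qc = [CO₂]·[H₂] / ([CO]·[H₂O]) = (1.3e-4)·(0.16) / ((0.0053)·(7.0e-4)) = 5.6
Qc = 5.6 > Kc = 1.2: net reverse reaction.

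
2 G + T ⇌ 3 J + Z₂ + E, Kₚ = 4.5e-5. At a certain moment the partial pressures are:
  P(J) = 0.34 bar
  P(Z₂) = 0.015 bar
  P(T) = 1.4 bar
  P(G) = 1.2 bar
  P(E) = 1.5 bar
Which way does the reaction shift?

Qₚ = P(J)³·P(Z₂)·P(E) / (P(G)²·P(T)) = (0.34)³·(0.015)·(1.5) / ((1.2)²·(1.4)) = 4.4e-4
Qₚ = 4.4e-4 > Kₚ = 4.5e-5, so the reverse reaction proceeds.

reverse (toward reactants)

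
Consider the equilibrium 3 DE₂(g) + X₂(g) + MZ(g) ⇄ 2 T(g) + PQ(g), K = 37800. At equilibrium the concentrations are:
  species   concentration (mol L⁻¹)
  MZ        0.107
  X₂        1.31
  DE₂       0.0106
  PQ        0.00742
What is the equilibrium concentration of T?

At equilibrium, K = [T]²·[PQ] / ([DE₂]³·[X₂]·[MZ]) = 37800.
([T])²·(0.00742) / ((0.0106)³·(1.31)·(0.107)) = 37800
[T]² = 0.850 ⇒ [T] = 0.922 mol L⁻¹

[T] = 0.922 mol L⁻¹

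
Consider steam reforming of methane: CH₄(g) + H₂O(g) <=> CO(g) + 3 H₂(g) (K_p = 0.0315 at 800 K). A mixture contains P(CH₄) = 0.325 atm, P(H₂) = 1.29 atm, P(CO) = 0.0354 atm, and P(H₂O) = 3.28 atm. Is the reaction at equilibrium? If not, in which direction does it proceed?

in the reverse direction

Q_p = P(CO)·P(H₂)³ / (P(CH₄)·P(H₂O)) = (0.0354)·(1.29)³ / ((0.325)·(3.28)) = 0.0713
Q_p = 0.0713 > K_p = 0.0315, so the reverse reaction proceeds.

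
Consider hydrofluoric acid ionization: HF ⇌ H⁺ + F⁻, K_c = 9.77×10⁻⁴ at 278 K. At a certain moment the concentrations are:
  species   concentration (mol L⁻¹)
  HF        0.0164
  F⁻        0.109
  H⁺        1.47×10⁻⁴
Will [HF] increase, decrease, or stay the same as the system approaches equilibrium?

Q_c = [H⁺]·[F⁻] / [HF] = (1.47×10⁻⁴)·(0.109) / (0.0164) = 9.77×10⁻⁴
Q_c = 9.77×10⁻⁴ = K_c; the system is at equilibrium.

stay the same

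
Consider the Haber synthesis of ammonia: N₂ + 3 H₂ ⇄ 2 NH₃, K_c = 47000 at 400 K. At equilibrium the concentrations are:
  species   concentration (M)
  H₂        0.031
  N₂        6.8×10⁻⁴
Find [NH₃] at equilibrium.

[NH₃] = 0.031 M

At equilibrium, K_c = [NH₃]² / ([N₂]·[H₂]³) = 47000.
([NH₃])² / ((6.8×10⁻⁴)·(0.031)³) = 47000
[NH₃]² = 9.52×10⁻⁴ ⇒ [NH₃] = 0.031 M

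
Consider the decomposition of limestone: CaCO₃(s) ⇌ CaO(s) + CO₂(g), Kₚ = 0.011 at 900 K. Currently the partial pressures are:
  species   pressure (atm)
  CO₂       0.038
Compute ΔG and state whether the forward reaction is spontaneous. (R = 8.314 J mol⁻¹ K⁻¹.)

(CaCO₃, CaO are pure solids — omitted from Qₚ.)
Qₚ = P(CO₂) = 0.0380
ΔG = RT ln(Qₚ/Kₚ) = (8.314 J mol⁻¹ K⁻¹)(900 K) × ln(0.0380/0.011)
   = (7.483 kJ/mol)(1.240) = 9.28 kJ/mol
ΔG > 0, so the forward reaction is non-spontaneous (proceeds in reverse).

ΔG = 9.28 kJ/mol; the forward reaction is non-spontaneous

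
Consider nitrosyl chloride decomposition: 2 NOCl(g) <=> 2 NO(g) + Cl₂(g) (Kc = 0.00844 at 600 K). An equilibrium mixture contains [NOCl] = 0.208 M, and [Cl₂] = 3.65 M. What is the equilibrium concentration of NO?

[NO] = 0.0100 M

At equilibrium, Kc = [NO]²·[Cl₂] / [NOCl]² = 0.00844.
([NO])²·(3.65) / (0.208)² = 0.00844
[NO]² = 1.00×10⁻⁴ ⇒ [NO] = 0.0100 M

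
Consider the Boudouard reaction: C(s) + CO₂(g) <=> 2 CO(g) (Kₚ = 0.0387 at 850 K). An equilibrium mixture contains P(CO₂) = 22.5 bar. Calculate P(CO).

P(CO) = 0.933 bar

(C is a pure solid — omitted from Kₚ.)
At equilibrium, Kₚ = P(CO)² / P(CO₂) = 0.0387.
(P(CO))² / (22.5) = 0.0387
P(CO)² = 0.871 ⇒ P(CO) = 0.933 bar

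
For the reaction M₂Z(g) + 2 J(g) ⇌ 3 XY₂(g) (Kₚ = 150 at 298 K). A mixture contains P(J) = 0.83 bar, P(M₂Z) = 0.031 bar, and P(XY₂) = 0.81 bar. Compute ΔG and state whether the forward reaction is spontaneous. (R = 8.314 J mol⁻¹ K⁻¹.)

Qₚ = P(XY₂)³ / (P(M₂Z)·P(J)²) = (0.81)³ / ((0.031)·(0.83)²) = 24.9
ΔG = RT ln(Qₚ/Kₚ) = (8.314 J mol⁻¹ K⁻¹)(298 K) × ln(24.9/150)
   = (2.478 kJ/mol)(-1.796) = -4.45 kJ/mol
ΔG < 0, so the forward reaction is spontaneous (proceeds forward).

ΔG = -4.45 kJ/mol; the forward reaction is spontaneous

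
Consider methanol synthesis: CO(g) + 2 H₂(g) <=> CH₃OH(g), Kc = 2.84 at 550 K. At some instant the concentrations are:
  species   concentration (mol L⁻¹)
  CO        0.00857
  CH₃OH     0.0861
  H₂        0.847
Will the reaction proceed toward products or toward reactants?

Qc = [CH₃OH] / ([CO]·[H₂]²) = (0.0861) / ((0.00857)·(0.847)²) = 14.0
Qc = 14.0 > Kc = 2.84, so the reverse reaction proceeds.

reverse (toward reactants)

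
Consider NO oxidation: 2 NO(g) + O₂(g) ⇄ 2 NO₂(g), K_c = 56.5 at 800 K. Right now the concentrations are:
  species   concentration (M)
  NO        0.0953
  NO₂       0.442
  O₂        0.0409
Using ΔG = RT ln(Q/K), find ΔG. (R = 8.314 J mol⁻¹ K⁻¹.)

Q_c = [NO₂]² / ([NO]²·[O₂]) = (0.442)² / ((0.0953)²·(0.0409)) = 526
ΔG = RT ln(Q_c/K_c) = (8.314 J mol⁻¹ K⁻¹)(800 K) × ln(526/56.5)
   = (6.651 kJ/mol)(2.231) = 14.8 kJ/mol
ΔG > 0, so the forward reaction is non-spontaneous (proceeds in reverse).

ΔG = 14.8 kJ/mol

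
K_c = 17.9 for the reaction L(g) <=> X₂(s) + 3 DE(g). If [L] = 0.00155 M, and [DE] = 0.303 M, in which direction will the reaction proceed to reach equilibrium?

(X₂ is a pure solid — omitted from Q_c.)
Q_c = [DE]³ / [L] = (0.303)³ / (0.00155) = 17.9
Q_c = 17.9 = K_c, so the system is already at equilibrium.

at equilibrium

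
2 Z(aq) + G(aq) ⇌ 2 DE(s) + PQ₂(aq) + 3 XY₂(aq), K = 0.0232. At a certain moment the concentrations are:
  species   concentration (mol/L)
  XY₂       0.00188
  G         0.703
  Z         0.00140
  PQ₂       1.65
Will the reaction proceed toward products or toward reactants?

in the forward direction

(DE is a pure solid — omitted from Q.)
Q = [PQ₂]·[XY₂]³ / ([Z]²·[G]) = (1.65)·(0.00188)³ / ((0.00140)²·(0.703)) = 0.00796
Q = 0.00796 < K = 0.0232, so the forward reaction proceeds.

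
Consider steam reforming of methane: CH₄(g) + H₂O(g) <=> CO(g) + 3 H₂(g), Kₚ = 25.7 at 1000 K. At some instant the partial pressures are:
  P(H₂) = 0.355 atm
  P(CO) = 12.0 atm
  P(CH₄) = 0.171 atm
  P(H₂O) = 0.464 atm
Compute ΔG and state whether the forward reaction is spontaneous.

Qₚ = P(CO)·P(H₂)³ / (P(CH₄)·P(H₂O)) = (12.0)·(0.355)³ / ((0.171)·(0.464)) = 6.77
ΔG = RT ln(Qₚ/Kₚ) = (8.314 J mol⁻¹ K⁻¹)(1000 K) × ln(6.77/25.7)
   = (8.314 kJ/mol)(-1.334) = -11.1 kJ/mol
ΔG < 0, so the forward reaction is spontaneous (proceeds forward).

ΔG = -11.1 kJ/mol; the forward reaction is spontaneous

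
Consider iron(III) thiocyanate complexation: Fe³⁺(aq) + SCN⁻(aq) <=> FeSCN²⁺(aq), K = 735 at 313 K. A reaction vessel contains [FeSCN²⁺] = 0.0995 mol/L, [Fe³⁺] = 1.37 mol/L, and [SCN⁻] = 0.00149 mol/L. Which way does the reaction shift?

Q = [FeSCN²⁺] / ([Fe³⁺]·[SCN⁻]) = (0.0995) / ((1.37)·(0.00149)) = 48.7
Q = 48.7 < K = 735, so the forward reaction proceeds.

forward (toward products)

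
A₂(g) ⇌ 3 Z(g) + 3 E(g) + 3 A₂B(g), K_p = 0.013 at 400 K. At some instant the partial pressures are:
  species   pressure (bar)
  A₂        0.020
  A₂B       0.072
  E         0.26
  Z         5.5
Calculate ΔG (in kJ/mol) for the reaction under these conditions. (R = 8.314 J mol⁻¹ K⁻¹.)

ΔG = 4.77 kJ/mol

Q_p = P(Z)³·P(E)³·P(A₂B)³ / P(A₂) = (5.5)³·(0.26)³·(0.072)³ / (0.020) = 0.0546
ΔG = RT ln(Q_p/K_p) = (8.314 J mol⁻¹ K⁻¹)(400 K) × ln(0.0546/0.013)
   = (3.326 kJ/mol)(1.435) = 4.77 kJ/mol
ΔG > 0, so the forward reaction is non-spontaneous (proceeds in reverse).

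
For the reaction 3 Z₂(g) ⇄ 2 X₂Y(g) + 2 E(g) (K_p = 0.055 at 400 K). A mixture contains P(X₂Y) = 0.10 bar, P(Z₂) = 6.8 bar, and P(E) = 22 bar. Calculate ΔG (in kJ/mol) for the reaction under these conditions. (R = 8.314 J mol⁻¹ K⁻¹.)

ΔG = -4.23 kJ/mol

Q_p = P(X₂Y)²·P(E)² / P(Z₂)³ = (0.10)²·(22)² / (6.8)³ = 0.0154
ΔG = RT ln(Q_p/K_p) = (8.314 J mol⁻¹ K⁻¹)(400 K) × ln(0.0154/0.055)
   = (3.326 kJ/mol)(-1.273) = -4.23 kJ/mol
ΔG < 0, so the forward reaction is spontaneous (proceeds forward).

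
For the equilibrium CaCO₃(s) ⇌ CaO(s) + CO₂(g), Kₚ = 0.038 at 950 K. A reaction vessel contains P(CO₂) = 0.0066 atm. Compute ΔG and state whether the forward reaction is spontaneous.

ΔG = -13.8 kJ/mol; the forward reaction is spontaneous

(CaCO₃, CaO are pure solids — omitted from Qₚ.)
Qₚ = P(CO₂) = 0.00660
ΔG = RT ln(Qₚ/Kₚ) = (8.314 J mol⁻¹ K⁻¹)(950 K) × ln(0.00660/0.038)
   = (7.898 kJ/mol)(-1.751) = -13.8 kJ/mol
ΔG < 0, so the forward reaction is spontaneous (proceeds forward).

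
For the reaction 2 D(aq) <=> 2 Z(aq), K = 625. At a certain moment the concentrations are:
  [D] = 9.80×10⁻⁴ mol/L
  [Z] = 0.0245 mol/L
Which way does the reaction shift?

neither direction; the system is at equilibrium

Q = [Z]² / [D]² = (0.0245)² / (9.80×10⁻⁴)² = 625
Q = 625 = K, so the system is already at equilibrium.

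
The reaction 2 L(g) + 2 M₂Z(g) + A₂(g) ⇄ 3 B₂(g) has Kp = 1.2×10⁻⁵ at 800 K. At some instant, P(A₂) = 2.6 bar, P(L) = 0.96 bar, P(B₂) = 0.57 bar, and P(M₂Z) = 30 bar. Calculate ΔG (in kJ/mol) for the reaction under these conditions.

Qp = P(B₂)³ / (P(L)²·P(M₂Z)²·P(A₂)) = (0.57)³ / ((0.96)²·(30)²·(2.6)) = 8.59×10⁻⁵
ΔG = RT ln(Qp/Kp) = (8.314 J mol⁻¹ K⁻¹)(800 K) × ln(8.59×10⁻⁵/1.2×10⁻⁵)
   = (6.651 kJ/mol)(1.968) = 13.1 kJ/mol
ΔG > 0, so the forward reaction is non-spontaneous (proceeds in reverse).

ΔG = 13.1 kJ/mol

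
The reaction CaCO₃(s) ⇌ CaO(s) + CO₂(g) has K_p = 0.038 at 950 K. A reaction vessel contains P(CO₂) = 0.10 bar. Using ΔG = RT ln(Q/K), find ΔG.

ΔG = 7.64 kJ/mol

(CaCO₃, CaO are pure solids — omitted from Q_p.)
Q_p = P(CO₂) = 0.100
ΔG = RT ln(Q_p/K_p) = (8.314 J mol⁻¹ K⁻¹)(950 K) × ln(0.100/0.038)
   = (7.898 kJ/mol)(0.9676) = 7.64 kJ/mol
ΔG > 0, so the forward reaction is non-spontaneous (proceeds in reverse).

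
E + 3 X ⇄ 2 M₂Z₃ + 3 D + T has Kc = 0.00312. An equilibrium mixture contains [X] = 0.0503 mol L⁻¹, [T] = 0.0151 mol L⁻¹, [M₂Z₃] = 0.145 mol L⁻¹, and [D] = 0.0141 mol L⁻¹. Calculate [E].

At equilibrium, Kc = [M₂Z₃]²·[D]³·[T] / ([E]·[X]³) = 0.00312.
(0.145)²·(0.0141)³·(0.0151) / (([E])·(0.0503)³) = 0.00312
[E] = 0.00224 mol L⁻¹

[E] = 0.00224 mol L⁻¹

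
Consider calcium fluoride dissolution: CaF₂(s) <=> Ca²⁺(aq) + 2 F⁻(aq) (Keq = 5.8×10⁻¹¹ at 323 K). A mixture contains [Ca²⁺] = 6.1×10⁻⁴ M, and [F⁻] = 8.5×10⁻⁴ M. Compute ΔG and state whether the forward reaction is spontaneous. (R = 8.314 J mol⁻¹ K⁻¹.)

(CaF₂ is a pure solid — omitted from Q.)
Q = [Ca²⁺]·[F⁻]² = (6.1×10⁻⁴)·(8.5×10⁻⁴)² = 4.41×10⁻¹⁰
ΔG = RT ln(Q/Keq) = (8.314 J mol⁻¹ K⁻¹)(323 K) × ln(4.41×10⁻¹⁰/5.8×10⁻¹¹)
   = (2.685 kJ/mol)(2.029) = 5.45 kJ/mol
ΔG > 0, so the forward reaction is non-spontaneous (proceeds in reverse).

ΔG = 5.45 kJ/mol; the forward reaction is non-spontaneous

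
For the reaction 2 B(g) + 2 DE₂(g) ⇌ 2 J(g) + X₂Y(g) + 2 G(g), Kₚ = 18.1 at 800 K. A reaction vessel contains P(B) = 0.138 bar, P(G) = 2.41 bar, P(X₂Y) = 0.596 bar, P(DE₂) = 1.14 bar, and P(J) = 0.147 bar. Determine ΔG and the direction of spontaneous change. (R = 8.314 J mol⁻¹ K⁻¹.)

ΔG = -11.9 kJ/mol; the forward reaction is spontaneous

Qₚ = P(J)²·P(X₂Y)·P(G)² / (P(B)²·P(DE₂)²) = (0.147)²·(0.596)·(2.41)² / ((0.138)²·(1.14)²) = 3.02
ΔG = RT ln(Qₚ/Kₚ) = (8.314 J mol⁻¹ K⁻¹)(800 K) × ln(3.02/18.1)
   = (6.651 kJ/mol)(-1.791) = -11.9 kJ/mol
ΔG < 0, so the forward reaction is spontaneous (proceeds forward).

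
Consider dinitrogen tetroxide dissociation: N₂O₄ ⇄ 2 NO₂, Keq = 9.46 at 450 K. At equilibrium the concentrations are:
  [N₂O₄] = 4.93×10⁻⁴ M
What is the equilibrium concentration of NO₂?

At equilibrium, Keq = [NO₂]² / [N₂O₄] = 9.46.
([NO₂])² / (4.93×10⁻⁴) = 9.46
[NO₂]² = 0.00466 ⇒ [NO₂] = 0.0683 M

[NO₂] = 0.0683 M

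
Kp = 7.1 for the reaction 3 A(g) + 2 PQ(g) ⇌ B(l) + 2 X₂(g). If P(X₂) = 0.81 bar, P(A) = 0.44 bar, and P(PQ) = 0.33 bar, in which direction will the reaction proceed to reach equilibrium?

(B is a pure liquid — omitted from Qp.)
Qp = P(X₂)² / (P(A)³·P(PQ)²) = (0.81)² / ((0.44)³·(0.33)²) = 71
Qp = 71 > Kp = 7.1, so the reverse reaction proceeds.

in the reverse direction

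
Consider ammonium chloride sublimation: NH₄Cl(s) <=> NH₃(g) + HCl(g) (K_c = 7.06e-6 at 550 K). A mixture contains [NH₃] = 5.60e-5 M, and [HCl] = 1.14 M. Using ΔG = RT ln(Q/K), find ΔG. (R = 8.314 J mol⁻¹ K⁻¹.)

(NH₄Cl is a pure solid — omitted from Q_c.)
Q_c = [NH₃]·[HCl] = (5.60e-5)·(1.14) = 6.38e-5
ΔG = RT ln(Q_c/K_c) = (8.314 J mol⁻¹ K⁻¹)(550 K) × ln(6.38e-5/7.06e-6)
   = (4.573 kJ/mol)(2.201) = 10.1 kJ/mol
ΔG > 0, so the forward reaction is non-spontaneous (proceeds in reverse).

ΔG = 10.1 kJ/mol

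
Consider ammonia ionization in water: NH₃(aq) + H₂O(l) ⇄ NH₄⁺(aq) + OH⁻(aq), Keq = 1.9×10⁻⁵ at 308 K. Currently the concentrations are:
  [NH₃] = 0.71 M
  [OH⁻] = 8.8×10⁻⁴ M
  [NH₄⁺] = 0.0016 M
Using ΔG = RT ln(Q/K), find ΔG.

(H₂O is a pure liquid — omitted from Q.)
Q = [NH₄⁺]·[OH⁻] / [NH₃] = (0.0016)·(8.8×10⁻⁴) / (0.71) = 1.98×10⁻⁶
ΔG = RT ln(Q/Keq) = (8.314 J mol⁻¹ K⁻¹)(308 K) × ln(1.98×10⁻⁶/1.9×10⁻⁵)
   = (2.561 kJ/mol)(-2.261) = -5.79 kJ/mol
ΔG < 0, so the forward reaction is spontaneous (proceeds forward).

ΔG = -5.79 kJ/mol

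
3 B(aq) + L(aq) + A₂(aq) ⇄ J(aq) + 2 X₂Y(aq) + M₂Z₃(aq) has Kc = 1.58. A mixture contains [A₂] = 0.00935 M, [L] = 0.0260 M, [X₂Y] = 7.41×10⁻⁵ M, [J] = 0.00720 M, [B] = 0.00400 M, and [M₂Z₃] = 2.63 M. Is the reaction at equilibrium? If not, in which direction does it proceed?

Qc = [J]·[X₂Y]²·[M₂Z₃] / ([B]³·[L]·[A₂]) = (0.00720)·(7.41×10⁻⁵)²·(2.63) / ((0.00400)³·(0.0260)·(0.00935)) = 6.68
Qc = 6.68 > Kc = 1.58, so the reverse reaction proceeds.

reverse (toward reactants)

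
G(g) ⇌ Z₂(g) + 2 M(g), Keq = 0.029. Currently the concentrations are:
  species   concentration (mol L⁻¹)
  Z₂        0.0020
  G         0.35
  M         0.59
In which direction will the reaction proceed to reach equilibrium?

Q = [Z₂]·[M]² / [G] = (0.0020)·(0.59)² / (0.35) = 0.0020
Q = 0.0020 < Keq = 0.029, so the forward reaction proceeds.

forward (toward products)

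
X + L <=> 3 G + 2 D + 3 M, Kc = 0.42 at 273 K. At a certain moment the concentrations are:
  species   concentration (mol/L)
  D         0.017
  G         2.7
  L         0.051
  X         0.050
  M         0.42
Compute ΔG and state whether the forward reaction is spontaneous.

ΔG = -2.12 kJ/mol; the forward reaction is spontaneous

Qc = [G]³·[D]²·[M]³ / ([X]·[L]) = (2.7)³·(0.017)²·(0.42)³ / ((0.050)·(0.051)) = 0.165
ΔG = RT ln(Qc/Kc) = (8.314 J mol⁻¹ K⁻¹)(273 K) × ln(0.165/0.42)
   = (2.270 kJ/mol)(-0.9343) = -2.12 kJ/mol
ΔG < 0, so the forward reaction is spontaneous (proceeds forward).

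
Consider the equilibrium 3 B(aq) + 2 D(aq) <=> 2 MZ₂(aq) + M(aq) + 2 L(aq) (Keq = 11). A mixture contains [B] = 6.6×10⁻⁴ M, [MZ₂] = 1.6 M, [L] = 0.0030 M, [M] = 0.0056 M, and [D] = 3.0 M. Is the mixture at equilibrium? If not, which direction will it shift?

no; Q > K, reaction proceeds in reverse

Q = [MZ₂]²·[M]·[L]² / ([B]³·[D]²) = (1.6)²·(0.0056)·(0.0030)² / ((6.6×10⁻⁴)³·(3.0)²) = 50
Q = 50 > Keq = 11: net reverse reaction.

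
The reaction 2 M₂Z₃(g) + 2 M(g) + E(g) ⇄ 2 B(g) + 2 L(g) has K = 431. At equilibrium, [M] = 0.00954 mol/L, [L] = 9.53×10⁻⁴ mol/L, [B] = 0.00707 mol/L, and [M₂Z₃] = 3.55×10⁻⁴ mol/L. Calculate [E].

At equilibrium, K = [B]²·[L]² / ([M₂Z₃]²·[M]²·[E]) = 431.
(0.00707)²·(9.53×10⁻⁴)² / ((3.55×10⁻⁴)²·(0.00954)²·([E])) = 431
[E] = 0.00918 mol/L

[E] = 0.00918 mol/L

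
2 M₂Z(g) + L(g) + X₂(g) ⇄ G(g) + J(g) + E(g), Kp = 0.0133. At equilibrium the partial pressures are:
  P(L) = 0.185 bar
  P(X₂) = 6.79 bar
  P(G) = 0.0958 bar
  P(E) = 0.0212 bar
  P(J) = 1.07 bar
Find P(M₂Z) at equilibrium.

P(M₂Z) = 0.361 bar

At equilibrium, Kp = P(G)·P(J)·P(E) / (P(M₂Z)²·P(L)·P(X₂)) = 0.0133.
(0.0958)·(1.07)·(0.0212) / ((P(M₂Z))²·(0.185)·(6.79)) = 0.0133
P(M₂Z)² = 0.130 ⇒ P(M₂Z) = 0.361 bar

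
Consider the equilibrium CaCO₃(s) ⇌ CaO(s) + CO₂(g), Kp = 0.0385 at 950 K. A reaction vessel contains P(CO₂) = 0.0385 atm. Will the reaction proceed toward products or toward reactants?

at equilibrium

(CaCO₃, CaO are pure solids — omitted from Qp.)
Qp = P(CO₂) = 0.0385
Qp = 0.0385 = Kp, so the system is already at equilibrium.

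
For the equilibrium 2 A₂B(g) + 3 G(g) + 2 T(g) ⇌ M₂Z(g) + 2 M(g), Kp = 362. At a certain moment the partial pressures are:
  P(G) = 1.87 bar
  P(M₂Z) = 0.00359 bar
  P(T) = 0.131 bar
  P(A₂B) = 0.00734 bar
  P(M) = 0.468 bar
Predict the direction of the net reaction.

in the forward direction

Qp = P(M₂Z)·P(M)² / (P(A₂B)²·P(G)³·P(T)²) = (0.00359)·(0.468)² / ((0.00734)²·(1.87)³·(0.131)²) = 130
Qp = 130 < Kp = 362, so the forward reaction proceeds.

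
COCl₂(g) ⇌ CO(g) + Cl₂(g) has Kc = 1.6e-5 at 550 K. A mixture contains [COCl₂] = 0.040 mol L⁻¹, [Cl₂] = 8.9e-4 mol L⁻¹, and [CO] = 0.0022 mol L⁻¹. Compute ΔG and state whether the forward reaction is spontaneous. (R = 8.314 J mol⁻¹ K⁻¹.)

ΔG = 5.11 kJ/mol; the forward reaction is non-spontaneous

Qc = [CO]·[Cl₂] / [COCl₂] = (0.0022)·(8.9e-4) / (0.040) = 4.89e-5
ΔG = RT ln(Qc/Kc) = (8.314 J mol⁻¹ K⁻¹)(550 K) × ln(4.89e-5/1.6e-5)
   = (4.573 kJ/mol)(1.117) = 5.11 kJ/mol
ΔG > 0, so the forward reaction is non-spontaneous (proceeds in reverse).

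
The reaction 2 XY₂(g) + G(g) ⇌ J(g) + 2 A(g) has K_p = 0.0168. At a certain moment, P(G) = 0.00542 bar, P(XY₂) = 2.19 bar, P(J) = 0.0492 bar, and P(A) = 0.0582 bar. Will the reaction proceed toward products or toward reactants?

toward products

Q_p = P(J)·P(A)² / (P(XY₂)²·P(G)) = (0.0492)·(0.0582)² / ((2.19)²·(0.00542)) = 0.00641
Q_p = 0.00641 < K_p = 0.0168, so the forward reaction proceeds.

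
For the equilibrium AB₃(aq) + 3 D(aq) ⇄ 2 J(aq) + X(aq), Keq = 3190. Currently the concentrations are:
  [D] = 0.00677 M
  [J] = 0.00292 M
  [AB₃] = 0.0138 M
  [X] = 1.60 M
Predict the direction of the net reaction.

Q = [J]²·[X] / ([AB₃]·[D]³) = (0.00292)²·(1.60) / ((0.0138)·(0.00677)³) = 3190
Q = 3190 = Keq, so the system is already at equilibrium.

neither direction; the system is at equilibrium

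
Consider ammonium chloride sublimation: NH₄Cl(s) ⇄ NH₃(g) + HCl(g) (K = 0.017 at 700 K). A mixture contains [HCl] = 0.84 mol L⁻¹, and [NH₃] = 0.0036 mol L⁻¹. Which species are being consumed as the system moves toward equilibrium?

(NH₄Cl is a pure solid — omitted from Q.)
Q = [NH₃]·[HCl] = (0.0036)·(0.84) = 0.0030
Q = 0.0030 < K = 0.017: net forward reaction.

NH₄Cl (reactants)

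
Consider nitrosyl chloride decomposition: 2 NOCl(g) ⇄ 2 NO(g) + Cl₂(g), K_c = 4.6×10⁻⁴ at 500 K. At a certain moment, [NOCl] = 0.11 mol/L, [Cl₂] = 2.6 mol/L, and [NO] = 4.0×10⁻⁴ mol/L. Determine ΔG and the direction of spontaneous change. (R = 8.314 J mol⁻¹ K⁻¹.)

Q_c = [NO]²·[Cl₂] / [NOCl]² = (4.0×10⁻⁴)²·(2.6) / (0.11)² = 3.44×10⁻⁵
ΔG = RT ln(Q_c/K_c) = (8.314 J mol⁻¹ K⁻¹)(500 K) × ln(3.44×10⁻⁵/4.6×10⁻⁴)
   = (4.157 kJ/mol)(-2.593) = -10.8 kJ/mol
ΔG < 0, so the forward reaction is spontaneous (proceeds forward).

ΔG = -10.8 kJ/mol; the forward reaction is spontaneous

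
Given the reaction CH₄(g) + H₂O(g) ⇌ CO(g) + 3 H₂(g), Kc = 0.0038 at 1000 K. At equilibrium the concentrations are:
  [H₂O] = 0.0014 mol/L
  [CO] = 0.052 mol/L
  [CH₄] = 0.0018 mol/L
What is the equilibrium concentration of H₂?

[H₂] = 0.0057 mol/L

At equilibrium, Kc = [CO]·[H₂]³ / ([CH₄]·[H₂O]) = 0.0038.
(0.052)·([H₂])³ / ((0.0018)·(0.0014)) = 0.0038
[H₂]³ = 1.84e-7 ⇒ [H₂] = 0.0057 mol/L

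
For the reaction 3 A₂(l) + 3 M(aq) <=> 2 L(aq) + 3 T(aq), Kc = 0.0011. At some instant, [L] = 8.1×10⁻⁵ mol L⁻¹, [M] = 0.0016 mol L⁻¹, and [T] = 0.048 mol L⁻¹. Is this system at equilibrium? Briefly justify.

no; Q < K, reaction proceeds forward

(A₂ is a pure liquid — omitted from Qc.)
Qc = [L]²·[T]³ / [M]³ = (8.1×10⁻⁵)²·(0.048)³ / (0.0016)³ = 1.8×10⁻⁴
Qc = 1.8×10⁻⁴ < Kc = 0.0011: net forward reaction.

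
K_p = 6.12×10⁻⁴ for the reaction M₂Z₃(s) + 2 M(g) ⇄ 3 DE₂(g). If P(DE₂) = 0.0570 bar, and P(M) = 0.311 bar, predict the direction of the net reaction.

toward reactants

(M₂Z₃ is a pure solid — omitted from Q_p.)
Q_p = P(DE₂)³ / P(M)² = (0.0570)³ / (0.311)² = 0.00191
Q_p = 0.00191 > K_p = 6.12×10⁻⁴, so the reverse reaction proceeds.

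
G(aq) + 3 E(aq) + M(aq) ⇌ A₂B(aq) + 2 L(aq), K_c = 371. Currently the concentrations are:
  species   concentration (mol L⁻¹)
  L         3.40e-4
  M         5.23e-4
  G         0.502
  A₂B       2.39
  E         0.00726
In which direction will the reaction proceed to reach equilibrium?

Q_c = [A₂B]·[L]² / ([G]·[E]³·[M]) = (2.39)·(3.40e-4)² / ((0.502)·(0.00726)³·(5.23e-4)) = 2750
Q_c = 2750 > K_c = 371, so the reverse reaction proceeds.

to the left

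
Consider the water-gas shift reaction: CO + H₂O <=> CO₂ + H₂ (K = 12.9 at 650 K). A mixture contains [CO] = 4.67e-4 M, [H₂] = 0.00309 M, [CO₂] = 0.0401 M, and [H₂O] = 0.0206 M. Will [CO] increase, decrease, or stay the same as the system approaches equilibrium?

stay the same

Q = [CO₂]·[H₂] / ([CO]·[H₂O]) = (0.0401)·(0.00309) / ((4.67e-4)·(0.0206)) = 12.9
Q = 12.9 = K; the system is at equilibrium.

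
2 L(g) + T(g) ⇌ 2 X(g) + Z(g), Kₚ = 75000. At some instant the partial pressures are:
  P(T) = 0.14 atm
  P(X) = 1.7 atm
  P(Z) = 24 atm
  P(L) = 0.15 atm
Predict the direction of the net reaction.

Qₚ = P(X)²·P(Z) / (P(L)²·P(T)) = (1.7)²·(24) / ((0.15)²·(0.14)) = 22000
Qₚ = 22000 < Kₚ = 75000, so the forward reaction proceeds.

toward products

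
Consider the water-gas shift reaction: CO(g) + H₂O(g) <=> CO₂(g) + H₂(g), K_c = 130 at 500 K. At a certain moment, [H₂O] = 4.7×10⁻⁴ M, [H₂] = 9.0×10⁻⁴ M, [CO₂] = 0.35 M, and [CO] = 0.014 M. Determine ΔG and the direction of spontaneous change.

Q_c = [CO₂]·[H₂] / ([CO]·[H₂O]) = (0.35)·(9.0×10⁻⁴) / ((0.014)·(4.7×10⁻⁴)) = 47.9
ΔG = RT ln(Q_c/K_c) = (8.314 J mol⁻¹ K⁻¹)(500 K) × ln(47.9/130)
   = (4.157 kJ/mol)(-0.9984) = -4.15 kJ/mol
ΔG < 0, so the forward reaction is spontaneous (proceeds forward).

ΔG = -4.15 kJ/mol; the forward reaction is spontaneous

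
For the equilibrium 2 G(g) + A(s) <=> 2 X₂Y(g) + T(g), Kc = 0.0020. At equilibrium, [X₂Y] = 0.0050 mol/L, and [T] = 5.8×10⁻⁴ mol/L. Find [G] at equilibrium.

(A is a pure solid — omitted from Kc.)
At equilibrium, Kc = [X₂Y]²·[T] / [G]² = 0.0020.
(0.0050)²·(5.8×10⁻⁴) / ([G])² = 0.0020
[G]² = 7.25×10⁻⁶ ⇒ [G] = 0.0027 mol/L

[G] = 0.0027 mol/L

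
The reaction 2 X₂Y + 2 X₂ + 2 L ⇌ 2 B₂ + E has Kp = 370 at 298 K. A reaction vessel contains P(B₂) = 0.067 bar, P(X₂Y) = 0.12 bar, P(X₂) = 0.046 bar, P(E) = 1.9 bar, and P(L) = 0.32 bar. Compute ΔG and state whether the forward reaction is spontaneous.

Qp = P(B₂)²·P(E) / (P(X₂Y)²·P(X₂)²·P(L)²) = (0.067)²·(1.9) / ((0.12)²·(0.046)²·(0.32)²) = 2730
ΔG = RT ln(Qp/Kp) = (8.314 J mol⁻¹ K⁻¹)(298 K) × ln(2730/370)
   = (2.478 kJ/mol)(1.999) = 4.95 kJ/mol
ΔG > 0, so the forward reaction is non-spontaneous (proceeds in reverse).

ΔG = 4.95 kJ/mol; the forward reaction is non-spontaneous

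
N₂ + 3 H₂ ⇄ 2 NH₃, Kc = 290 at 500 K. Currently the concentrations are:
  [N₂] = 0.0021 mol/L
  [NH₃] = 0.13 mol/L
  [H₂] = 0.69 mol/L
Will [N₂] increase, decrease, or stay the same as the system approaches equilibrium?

decrease

Qc = [NH₃]² / ([N₂]·[H₂]³) = (0.13)² / ((0.0021)·(0.69)³) = 24
Qc = 24 < Kc = 290: net forward reaction.
N₂ is a reactant, so it decreases.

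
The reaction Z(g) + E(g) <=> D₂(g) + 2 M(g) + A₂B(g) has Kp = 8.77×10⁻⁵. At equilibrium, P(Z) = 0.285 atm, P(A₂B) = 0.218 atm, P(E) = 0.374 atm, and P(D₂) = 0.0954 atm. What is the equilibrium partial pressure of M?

At equilibrium, Kp = P(D₂)·P(M)²·P(A₂B) / (P(Z)·P(E)) = 8.77×10⁻⁵.
(0.0954)·(P(M))²·(0.218) / ((0.285)·(0.374)) = 8.77×10⁻⁵
P(M)² = 4.49×10⁻⁴ ⇒ P(M) = 0.0212 atm

P(M) = 0.0212 atm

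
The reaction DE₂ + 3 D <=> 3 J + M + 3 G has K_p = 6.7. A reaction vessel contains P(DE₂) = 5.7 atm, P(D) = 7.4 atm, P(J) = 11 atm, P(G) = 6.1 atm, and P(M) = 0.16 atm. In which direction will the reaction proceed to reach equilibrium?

toward reactants

Q_p = P(J)³·P(M)·P(G)³ / (P(DE₂)·P(D)³) = (11)³·(0.16)·(6.1)³ / ((5.7)·(7.4)³) = 21
Q_p = 21 > K_p = 6.7, so the reverse reaction proceeds.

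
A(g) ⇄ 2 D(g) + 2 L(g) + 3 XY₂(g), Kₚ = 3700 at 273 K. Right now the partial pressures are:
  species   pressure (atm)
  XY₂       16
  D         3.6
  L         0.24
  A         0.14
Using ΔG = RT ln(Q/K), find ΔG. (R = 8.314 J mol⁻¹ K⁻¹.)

ΔG = 4.03 kJ/mol

Qₚ = P(D)²·P(L)²·P(XY₂)³ / P(A) = (3.6)²·(0.24)²·(16)³ / (0.14) = 21800
ΔG = RT ln(Qₚ/Kₚ) = (8.314 J mol⁻¹ K⁻¹)(273 K) × ln(21800/3700)
   = (2.270 kJ/mol)(1.774) = 4.03 kJ/mol
ΔG > 0, so the forward reaction is non-spontaneous (proceeds in reverse).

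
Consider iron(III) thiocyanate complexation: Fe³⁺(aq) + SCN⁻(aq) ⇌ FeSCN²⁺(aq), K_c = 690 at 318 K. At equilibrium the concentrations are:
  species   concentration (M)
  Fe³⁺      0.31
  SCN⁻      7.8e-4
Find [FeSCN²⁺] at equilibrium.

At equilibrium, K_c = [FeSCN²⁺] / ([Fe³⁺]·[SCN⁻]) = 690.
([FeSCN²⁺]) / ((0.31)·(7.8e-4)) = 690
[FeSCN²⁺] = 0.167 = 0.17 M

[FeSCN²⁺] = 0.17 M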